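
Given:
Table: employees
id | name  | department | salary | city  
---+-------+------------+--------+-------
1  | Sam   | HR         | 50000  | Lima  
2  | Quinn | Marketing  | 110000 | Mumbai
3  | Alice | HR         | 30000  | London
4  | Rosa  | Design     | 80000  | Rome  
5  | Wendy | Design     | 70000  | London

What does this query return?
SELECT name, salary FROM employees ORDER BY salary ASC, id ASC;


Sorting by salary ASC, then id ASC for ties

5 rows:
Alice, 30000
Sam, 50000
Wendy, 70000
Rosa, 80000
Quinn, 110000


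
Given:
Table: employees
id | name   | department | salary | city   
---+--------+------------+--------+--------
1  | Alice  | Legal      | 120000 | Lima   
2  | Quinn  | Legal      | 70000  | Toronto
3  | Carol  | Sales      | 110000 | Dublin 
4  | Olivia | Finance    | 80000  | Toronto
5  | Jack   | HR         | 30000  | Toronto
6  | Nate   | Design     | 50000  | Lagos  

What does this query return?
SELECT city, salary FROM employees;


Projecting columns: city, salary

6 rows:
Lima, 120000
Toronto, 70000
Dublin, 110000
Toronto, 80000
Toronto, 30000
Lagos, 50000


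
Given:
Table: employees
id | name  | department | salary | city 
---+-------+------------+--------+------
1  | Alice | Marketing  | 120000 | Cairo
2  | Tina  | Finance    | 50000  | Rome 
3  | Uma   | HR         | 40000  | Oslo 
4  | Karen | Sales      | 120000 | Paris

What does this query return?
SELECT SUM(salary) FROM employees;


SUM(salary) = 120000 + 50000 + 40000 + 120000 = 330000

330000


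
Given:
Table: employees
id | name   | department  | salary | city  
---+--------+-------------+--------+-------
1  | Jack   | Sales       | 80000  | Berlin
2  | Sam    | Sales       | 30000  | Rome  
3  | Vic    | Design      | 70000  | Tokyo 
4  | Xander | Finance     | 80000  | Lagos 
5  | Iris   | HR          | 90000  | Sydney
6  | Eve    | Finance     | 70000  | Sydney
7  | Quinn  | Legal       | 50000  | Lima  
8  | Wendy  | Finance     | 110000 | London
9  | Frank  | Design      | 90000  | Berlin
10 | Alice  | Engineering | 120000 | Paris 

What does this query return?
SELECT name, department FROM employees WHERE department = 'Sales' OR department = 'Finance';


Filtering: department = 'Sales' OR 'Finance'
Matching: 5 rows

5 rows:
Jack, Sales
Sam, Sales
Xander, Finance
Eve, Finance
Wendy, Finance


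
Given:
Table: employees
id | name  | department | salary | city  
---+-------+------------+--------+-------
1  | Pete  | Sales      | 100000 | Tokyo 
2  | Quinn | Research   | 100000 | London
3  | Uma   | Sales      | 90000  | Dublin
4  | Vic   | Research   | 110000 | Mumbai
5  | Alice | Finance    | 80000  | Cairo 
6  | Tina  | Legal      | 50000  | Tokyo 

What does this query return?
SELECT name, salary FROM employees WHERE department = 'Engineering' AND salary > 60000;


Filtering: department = 'Engineering' AND salary > 60000
Matching: 0 rows

Empty result set (0 rows)


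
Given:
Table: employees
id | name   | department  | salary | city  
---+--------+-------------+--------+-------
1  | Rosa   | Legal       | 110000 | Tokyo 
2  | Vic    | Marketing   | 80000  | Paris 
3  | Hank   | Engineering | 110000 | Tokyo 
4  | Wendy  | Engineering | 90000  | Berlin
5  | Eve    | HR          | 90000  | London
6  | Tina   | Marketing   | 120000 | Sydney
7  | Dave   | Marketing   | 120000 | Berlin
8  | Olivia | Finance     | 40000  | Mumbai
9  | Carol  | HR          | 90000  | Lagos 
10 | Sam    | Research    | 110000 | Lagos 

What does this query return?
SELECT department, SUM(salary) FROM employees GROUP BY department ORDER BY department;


Summing salary within each department:
  Engineering: 110000 + 90000 = 200000
  Finance: 40000 = 40000
  HR: 90000 + 90000 = 180000
  Legal: 110000 = 110000
  Marketing: 80000 + 120000 + 120000 = 320000
  Research: 110000 = 110000


6 groups:
Engineering, 200000
Finance, 40000
HR, 180000
Legal, 110000
Marketing, 320000
Research, 110000


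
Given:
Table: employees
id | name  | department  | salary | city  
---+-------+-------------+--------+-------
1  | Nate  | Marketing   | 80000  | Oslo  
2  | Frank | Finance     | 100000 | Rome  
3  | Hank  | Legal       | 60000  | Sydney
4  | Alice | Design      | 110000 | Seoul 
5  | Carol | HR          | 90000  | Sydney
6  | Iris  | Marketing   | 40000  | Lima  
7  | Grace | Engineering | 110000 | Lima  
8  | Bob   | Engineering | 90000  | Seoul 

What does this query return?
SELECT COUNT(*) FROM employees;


COUNT(*) counts all rows

8


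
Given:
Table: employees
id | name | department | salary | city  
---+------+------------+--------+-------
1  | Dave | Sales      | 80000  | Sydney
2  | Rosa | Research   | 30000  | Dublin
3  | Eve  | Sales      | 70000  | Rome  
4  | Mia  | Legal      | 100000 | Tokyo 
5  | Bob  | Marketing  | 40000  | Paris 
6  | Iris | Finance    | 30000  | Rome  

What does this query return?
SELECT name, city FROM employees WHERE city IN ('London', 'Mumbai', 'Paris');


Filtering: city IN ('London', 'Mumbai', 'Paris')
Matching: 1 rows

1 rows:
Bob, Paris


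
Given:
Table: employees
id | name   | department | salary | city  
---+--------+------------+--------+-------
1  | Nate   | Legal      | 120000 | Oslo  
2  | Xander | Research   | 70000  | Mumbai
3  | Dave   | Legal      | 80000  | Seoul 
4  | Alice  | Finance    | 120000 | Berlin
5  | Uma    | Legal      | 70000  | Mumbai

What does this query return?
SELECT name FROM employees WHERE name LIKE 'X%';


LIKE 'X%' matches names starting with 'X'
Matching: 1

1 rows:
Xander


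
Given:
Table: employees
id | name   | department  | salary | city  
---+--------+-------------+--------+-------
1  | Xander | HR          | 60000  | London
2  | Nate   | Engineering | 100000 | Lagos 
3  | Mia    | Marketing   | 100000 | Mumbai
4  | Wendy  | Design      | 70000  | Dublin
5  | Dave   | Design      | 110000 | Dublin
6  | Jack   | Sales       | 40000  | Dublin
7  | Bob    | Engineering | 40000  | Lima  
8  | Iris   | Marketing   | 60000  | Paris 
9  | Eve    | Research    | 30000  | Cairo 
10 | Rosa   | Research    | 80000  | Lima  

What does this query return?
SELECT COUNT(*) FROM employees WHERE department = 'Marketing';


Counting rows where department = 'Marketing'
  Mia -> MATCH
  Iris -> MATCH


2


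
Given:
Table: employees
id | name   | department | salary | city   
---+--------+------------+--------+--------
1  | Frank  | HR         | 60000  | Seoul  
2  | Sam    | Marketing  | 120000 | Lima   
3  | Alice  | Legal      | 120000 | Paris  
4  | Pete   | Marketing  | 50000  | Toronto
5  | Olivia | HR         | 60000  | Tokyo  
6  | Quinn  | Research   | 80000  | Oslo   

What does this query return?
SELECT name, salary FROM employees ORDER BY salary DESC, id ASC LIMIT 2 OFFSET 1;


Sort by salary DESC (id ASC tiebreak), then skip 1 and take 2
Rows 2 through 3

2 rows:
Alice, 120000
Quinn, 80000


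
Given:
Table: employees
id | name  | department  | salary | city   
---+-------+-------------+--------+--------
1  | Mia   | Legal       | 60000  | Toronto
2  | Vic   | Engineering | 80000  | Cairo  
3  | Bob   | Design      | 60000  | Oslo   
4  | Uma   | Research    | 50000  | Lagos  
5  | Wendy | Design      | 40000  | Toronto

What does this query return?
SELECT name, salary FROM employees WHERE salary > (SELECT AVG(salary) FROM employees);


Subquery: AVG(salary) = 58000.0
Filtering: salary > 58000.0
  Mia (60000) -> MATCH
  Vic (80000) -> MATCH
  Bob (60000) -> MATCH


3 rows:
Mia, 60000
Vic, 80000
Bob, 60000


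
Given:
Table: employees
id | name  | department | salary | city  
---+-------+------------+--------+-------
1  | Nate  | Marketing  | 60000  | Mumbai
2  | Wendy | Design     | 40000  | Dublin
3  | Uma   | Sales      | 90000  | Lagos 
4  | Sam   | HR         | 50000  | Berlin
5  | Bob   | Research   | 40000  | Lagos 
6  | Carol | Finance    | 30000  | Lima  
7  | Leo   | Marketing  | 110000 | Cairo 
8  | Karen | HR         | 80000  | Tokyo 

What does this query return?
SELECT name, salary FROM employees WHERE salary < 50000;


Filtering: salary < 50000
Matching: 3 rows

3 rows:
Wendy, 40000
Bob, 40000
Carol, 30000


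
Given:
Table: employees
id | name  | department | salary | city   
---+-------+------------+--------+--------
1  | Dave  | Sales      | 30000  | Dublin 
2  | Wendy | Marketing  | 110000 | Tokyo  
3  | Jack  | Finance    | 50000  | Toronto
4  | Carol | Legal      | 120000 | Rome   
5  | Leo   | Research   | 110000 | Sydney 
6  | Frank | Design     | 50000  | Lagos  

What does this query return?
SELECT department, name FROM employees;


Projecting columns: department, name

6 rows:
Sales, Dave
Marketing, Wendy
Finance, Jack
Legal, Carol
Research, Leo
Design, Frank


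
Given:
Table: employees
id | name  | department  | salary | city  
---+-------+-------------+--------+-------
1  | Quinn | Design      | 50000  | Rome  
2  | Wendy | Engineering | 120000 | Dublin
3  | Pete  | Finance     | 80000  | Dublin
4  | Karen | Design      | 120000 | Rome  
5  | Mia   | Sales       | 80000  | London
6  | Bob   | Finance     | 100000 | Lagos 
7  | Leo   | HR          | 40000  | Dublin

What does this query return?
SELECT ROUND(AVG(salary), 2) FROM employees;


SUM(salary) = 590000
COUNT = 7
ROUND(AVG, 2) = ROUND(590000 / 7, 2) = 84285.71

84285.71


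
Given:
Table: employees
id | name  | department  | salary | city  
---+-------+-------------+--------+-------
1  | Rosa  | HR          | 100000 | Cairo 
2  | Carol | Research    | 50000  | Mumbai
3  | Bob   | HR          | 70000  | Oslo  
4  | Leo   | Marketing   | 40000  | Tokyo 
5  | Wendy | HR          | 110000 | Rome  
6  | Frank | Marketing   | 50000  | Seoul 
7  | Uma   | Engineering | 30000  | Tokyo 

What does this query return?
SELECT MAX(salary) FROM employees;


Salaries: 100000, 50000, 70000, 40000, 110000, 50000, 30000
MAX = 110000

110000


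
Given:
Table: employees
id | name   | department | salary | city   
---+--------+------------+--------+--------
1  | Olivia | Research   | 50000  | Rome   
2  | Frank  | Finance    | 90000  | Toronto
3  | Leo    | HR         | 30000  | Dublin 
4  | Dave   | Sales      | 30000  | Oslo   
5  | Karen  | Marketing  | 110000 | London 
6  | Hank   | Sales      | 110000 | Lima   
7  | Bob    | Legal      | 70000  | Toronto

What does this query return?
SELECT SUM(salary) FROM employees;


SUM(salary) = 50000 + 90000 + 30000 + 30000 + 110000 + 110000 + 70000 = 490000

490000


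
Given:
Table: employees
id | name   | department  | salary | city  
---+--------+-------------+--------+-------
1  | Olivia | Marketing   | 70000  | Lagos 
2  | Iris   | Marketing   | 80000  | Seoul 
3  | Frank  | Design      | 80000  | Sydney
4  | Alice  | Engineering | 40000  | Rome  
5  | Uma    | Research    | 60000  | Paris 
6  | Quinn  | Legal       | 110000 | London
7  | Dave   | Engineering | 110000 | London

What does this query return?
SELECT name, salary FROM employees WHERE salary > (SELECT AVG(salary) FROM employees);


Subquery: AVG(salary) = 78571.43
Filtering: salary > 78571.43
  Iris (80000) -> MATCH
  Frank (80000) -> MATCH
  Quinn (110000) -> MATCH
  Dave (110000) -> MATCH


4 rows:
Iris, 80000
Frank, 80000
Quinn, 110000
Dave, 110000


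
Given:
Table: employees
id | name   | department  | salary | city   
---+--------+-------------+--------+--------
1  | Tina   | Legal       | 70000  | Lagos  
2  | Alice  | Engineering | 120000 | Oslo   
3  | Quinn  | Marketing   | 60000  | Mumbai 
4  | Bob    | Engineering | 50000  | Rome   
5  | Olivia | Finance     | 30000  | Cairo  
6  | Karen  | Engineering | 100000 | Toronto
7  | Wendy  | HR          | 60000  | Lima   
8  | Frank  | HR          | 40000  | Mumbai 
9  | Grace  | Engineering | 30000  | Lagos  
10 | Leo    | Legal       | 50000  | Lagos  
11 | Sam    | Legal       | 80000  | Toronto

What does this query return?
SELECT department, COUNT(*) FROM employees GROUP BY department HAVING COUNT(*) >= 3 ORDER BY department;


Groups with count >= 3:
  Engineering: 4 -> PASS
  Legal: 3 -> PASS
  Finance: 1 -> filtered out
  HR: 2 -> filtered out
  Marketing: 1 -> filtered out


2 groups:
Engineering, 4
Legal, 3


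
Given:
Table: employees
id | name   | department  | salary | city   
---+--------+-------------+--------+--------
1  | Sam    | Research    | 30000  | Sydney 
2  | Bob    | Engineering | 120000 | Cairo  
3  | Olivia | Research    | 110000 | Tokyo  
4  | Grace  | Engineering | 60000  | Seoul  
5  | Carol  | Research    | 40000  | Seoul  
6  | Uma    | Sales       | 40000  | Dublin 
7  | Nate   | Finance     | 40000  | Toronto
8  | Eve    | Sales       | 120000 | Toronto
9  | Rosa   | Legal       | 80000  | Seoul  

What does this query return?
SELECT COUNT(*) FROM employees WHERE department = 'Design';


Counting rows where department = 'Design'


0


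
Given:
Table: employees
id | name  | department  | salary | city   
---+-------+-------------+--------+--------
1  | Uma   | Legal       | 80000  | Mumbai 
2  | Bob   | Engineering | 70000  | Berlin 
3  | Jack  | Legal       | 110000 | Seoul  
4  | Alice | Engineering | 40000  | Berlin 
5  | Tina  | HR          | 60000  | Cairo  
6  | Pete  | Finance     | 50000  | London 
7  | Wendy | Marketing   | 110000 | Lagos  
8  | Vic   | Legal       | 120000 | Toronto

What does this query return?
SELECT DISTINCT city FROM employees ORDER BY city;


All 'city' values (row order): Mumbai, Berlin, Seoul, Berlin, Cairo, London, Lagos, Toronto
Removing duplicates leaves 7 unique value(s).

7 values:
Berlin
Cairo
Lagos
London
Mumbai
Seoul
Toronto


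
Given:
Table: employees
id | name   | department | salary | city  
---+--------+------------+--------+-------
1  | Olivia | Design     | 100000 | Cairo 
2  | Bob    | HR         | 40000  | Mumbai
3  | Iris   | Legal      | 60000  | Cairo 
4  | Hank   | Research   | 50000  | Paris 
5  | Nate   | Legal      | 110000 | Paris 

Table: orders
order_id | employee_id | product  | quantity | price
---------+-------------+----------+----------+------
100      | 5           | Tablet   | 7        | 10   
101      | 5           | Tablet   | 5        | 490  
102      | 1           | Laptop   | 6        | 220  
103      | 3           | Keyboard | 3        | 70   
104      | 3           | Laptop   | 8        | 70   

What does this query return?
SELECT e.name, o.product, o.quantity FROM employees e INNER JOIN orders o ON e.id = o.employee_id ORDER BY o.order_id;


Joining employees.id = orders.employee_id:
  employee Nate (id=5) -> order Tablet
  employee Nate (id=5) -> order Tablet
  employee Olivia (id=1) -> order Laptop
  employee Iris (id=3) -> order Keyboard
  employee Iris (id=3) -> order Laptop


5 rows:
Nate, Tablet, 7
Nate, Tablet, 5
Olivia, Laptop, 6
Iris, Keyboard, 3
Iris, Laptop, 8


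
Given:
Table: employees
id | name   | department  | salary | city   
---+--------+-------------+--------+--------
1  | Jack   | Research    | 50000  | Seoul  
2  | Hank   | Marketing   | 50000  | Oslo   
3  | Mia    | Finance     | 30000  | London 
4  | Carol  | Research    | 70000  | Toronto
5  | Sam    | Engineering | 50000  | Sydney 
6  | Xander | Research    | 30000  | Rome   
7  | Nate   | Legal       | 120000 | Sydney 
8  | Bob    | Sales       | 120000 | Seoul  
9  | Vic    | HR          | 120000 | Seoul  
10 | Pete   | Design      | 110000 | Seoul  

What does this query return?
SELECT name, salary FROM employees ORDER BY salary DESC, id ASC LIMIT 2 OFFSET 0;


Sort by salary DESC (id ASC tiebreak), then skip 0 and take 2
Rows 1 through 2

2 rows:
Nate, 120000
Bob, 120000


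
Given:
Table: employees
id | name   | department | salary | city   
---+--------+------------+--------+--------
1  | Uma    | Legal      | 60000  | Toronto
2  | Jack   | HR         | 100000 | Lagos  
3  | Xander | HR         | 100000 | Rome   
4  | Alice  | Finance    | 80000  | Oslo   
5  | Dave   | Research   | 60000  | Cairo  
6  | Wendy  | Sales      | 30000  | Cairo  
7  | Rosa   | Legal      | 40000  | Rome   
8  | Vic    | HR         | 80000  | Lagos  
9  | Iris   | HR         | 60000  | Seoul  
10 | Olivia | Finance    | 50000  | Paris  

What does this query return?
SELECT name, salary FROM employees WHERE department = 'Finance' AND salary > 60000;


Filtering: department = 'Finance' AND salary > 60000
Matching: 1 rows

1 rows:
Alice, 80000


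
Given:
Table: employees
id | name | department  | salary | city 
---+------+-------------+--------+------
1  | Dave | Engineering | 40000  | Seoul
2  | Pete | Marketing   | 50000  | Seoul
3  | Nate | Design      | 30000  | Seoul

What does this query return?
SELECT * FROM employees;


SELECT * returns all 3 rows with all columns

3 rows:
1, Dave, Engineering, 40000, Seoul
2, Pete, Marketing, 50000, Seoul
3, Nate, Design, 30000, Seoul


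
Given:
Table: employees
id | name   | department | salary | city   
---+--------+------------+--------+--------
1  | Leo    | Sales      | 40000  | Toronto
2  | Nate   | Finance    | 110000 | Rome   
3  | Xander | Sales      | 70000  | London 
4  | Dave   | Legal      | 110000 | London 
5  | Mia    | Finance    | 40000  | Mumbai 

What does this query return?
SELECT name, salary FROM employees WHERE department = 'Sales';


Filtering: department = 'Sales'
Matching rows: 2

2 rows:
Leo, 40000
Xander, 70000


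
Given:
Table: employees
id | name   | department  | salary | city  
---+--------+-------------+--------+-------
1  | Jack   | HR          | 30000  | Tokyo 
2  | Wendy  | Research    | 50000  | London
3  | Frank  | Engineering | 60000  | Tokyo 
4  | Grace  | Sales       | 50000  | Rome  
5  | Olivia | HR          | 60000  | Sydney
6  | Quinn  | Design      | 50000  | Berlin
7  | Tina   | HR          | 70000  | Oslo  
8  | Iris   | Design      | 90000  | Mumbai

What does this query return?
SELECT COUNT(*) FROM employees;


COUNT(*) counts all rows

8


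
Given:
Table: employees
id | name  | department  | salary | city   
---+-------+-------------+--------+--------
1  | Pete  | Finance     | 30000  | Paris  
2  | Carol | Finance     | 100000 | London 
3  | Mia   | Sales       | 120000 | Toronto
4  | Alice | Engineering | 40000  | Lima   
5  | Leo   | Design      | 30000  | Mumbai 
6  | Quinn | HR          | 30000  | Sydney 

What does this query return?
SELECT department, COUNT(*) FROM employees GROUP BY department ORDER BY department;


Assigning each row to its department group:
  Pete -> Finance
  Carol -> Finance
  Mia -> Sales
  Alice -> Engineering
  Leo -> Design
  Quinn -> HR


5 groups:
Design, 1
Engineering, 1
Finance, 2
HR, 1
Sales, 1


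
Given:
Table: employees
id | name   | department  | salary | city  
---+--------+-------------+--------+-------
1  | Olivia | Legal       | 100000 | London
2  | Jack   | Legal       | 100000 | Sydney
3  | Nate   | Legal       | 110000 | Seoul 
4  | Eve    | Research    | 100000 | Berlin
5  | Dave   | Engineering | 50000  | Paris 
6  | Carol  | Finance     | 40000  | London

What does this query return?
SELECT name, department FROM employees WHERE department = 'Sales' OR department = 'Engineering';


Filtering: department = 'Sales' OR 'Engineering'
Matching: 1 rows

1 rows:
Dave, Engineering


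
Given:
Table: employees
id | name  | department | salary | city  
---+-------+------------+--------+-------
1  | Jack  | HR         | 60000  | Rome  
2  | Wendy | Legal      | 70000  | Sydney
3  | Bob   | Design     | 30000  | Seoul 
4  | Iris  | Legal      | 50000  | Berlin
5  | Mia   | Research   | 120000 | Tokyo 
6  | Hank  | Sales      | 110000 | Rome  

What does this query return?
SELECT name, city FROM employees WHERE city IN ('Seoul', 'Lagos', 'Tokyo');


Filtering: city IN ('Seoul', 'Lagos', 'Tokyo')
Matching: 2 rows

2 rows:
Bob, Seoul
Mia, Tokyo


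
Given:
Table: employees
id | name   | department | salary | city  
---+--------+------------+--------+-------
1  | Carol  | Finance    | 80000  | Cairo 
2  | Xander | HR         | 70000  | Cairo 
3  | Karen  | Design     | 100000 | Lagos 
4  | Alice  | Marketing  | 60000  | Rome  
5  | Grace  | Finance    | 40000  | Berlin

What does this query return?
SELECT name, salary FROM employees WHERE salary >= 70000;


Filtering: salary >= 70000
Matching: 3 rows

3 rows:
Carol, 80000
Xander, 70000
Karen, 100000


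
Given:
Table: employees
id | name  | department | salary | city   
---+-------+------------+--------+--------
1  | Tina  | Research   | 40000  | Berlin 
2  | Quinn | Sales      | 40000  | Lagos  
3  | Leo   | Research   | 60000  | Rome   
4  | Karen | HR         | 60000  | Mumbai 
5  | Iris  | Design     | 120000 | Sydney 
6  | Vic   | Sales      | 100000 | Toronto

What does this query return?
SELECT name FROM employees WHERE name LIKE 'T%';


LIKE 'T%' matches names starting with 'T'
Matching: 1

1 rows:
Tina


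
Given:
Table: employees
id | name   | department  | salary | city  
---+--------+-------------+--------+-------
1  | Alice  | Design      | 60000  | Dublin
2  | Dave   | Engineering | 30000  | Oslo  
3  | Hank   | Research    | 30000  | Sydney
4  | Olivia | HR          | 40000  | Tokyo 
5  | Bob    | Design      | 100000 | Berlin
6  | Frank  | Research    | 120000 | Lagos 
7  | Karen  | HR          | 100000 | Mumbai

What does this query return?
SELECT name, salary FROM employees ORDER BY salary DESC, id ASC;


Sorting by salary DESC, then id ASC for ties

7 rows:
Frank, 120000
Bob, 100000
Karen, 100000
Alice, 60000
Olivia, 40000
Dave, 30000
Hank, 30000


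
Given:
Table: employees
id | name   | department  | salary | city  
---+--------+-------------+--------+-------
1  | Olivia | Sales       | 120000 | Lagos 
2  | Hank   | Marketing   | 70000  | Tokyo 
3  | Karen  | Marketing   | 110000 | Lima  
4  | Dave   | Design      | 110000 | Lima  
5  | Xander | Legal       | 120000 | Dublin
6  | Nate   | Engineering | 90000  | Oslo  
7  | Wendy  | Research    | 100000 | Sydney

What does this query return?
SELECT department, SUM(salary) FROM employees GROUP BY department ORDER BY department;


Summing salary within each department:
  Design: 110000 = 110000
  Engineering: 90000 = 90000
  Legal: 120000 = 120000
  Marketing: 70000 + 110000 = 180000
  Research: 100000 = 100000
  Sales: 120000 = 120000


6 groups:
Design, 110000
Engineering, 90000
Legal, 120000
Marketing, 180000
Research, 100000
Sales, 120000


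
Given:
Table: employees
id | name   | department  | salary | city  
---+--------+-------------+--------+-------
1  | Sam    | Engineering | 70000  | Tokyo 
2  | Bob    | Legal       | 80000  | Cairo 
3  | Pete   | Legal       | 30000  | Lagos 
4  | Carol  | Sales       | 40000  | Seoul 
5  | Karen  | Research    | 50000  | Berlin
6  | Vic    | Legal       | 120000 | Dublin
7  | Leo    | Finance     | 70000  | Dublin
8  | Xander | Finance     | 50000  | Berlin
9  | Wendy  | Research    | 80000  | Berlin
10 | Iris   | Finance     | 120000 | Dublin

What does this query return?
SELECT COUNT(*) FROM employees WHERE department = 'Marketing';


Counting rows where department = 'Marketing'


0


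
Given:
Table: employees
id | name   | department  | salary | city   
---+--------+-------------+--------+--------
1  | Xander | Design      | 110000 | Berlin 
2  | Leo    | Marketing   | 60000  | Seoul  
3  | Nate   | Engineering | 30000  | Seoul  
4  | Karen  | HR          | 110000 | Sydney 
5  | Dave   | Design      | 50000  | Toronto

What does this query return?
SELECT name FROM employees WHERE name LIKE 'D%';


LIKE 'D%' matches names starting with 'D'
Matching: 1

1 rows:
Dave


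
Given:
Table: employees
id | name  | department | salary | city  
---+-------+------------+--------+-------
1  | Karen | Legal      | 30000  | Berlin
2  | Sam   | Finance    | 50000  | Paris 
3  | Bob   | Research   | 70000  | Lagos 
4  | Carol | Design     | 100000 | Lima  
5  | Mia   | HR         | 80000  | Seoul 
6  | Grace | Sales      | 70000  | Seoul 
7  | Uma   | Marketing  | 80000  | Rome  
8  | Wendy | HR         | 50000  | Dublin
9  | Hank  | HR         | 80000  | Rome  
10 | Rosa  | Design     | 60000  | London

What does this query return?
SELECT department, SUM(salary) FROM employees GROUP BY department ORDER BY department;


Summing salary within each department:
  Design: 100000 + 60000 = 160000
  Finance: 50000 = 50000
  HR: 80000 + 50000 + 80000 = 210000
  Legal: 30000 = 30000
  Marketing: 80000 = 80000
  Research: 70000 = 70000
  Sales: 70000 = 70000


7 groups:
Design, 160000
Finance, 50000
HR, 210000
Legal, 30000
Marketing, 80000
Research, 70000
Sales, 70000


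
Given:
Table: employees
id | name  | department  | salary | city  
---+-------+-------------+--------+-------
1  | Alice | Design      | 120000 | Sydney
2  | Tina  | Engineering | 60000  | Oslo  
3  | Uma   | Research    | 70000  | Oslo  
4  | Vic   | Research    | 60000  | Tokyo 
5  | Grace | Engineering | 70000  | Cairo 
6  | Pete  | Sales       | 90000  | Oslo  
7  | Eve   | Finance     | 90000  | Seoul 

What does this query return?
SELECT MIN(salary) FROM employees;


Salaries: 120000, 60000, 70000, 60000, 70000, 90000, 90000
MIN = 60000

60000


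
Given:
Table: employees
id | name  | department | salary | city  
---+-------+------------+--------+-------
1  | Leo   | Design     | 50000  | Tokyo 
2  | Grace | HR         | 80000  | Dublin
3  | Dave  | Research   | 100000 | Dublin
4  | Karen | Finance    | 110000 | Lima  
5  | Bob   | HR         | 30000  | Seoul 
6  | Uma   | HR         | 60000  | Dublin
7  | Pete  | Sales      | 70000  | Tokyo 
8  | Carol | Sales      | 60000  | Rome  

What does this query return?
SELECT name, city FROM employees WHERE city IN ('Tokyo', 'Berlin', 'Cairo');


Filtering: city IN ('Tokyo', 'Berlin', 'Cairo')
Matching: 2 rows

2 rows:
Leo, Tokyo
Pete, Tokyo


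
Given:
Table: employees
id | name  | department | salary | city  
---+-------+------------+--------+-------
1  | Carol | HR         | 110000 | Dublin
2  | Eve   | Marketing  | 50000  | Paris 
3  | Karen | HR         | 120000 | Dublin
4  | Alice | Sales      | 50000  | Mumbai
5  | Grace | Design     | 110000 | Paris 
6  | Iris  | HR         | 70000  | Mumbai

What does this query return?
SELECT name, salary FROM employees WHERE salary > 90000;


Filtering: salary > 90000
Matching: 3 rows

3 rows:
Carol, 110000
Karen, 120000
Grace, 110000


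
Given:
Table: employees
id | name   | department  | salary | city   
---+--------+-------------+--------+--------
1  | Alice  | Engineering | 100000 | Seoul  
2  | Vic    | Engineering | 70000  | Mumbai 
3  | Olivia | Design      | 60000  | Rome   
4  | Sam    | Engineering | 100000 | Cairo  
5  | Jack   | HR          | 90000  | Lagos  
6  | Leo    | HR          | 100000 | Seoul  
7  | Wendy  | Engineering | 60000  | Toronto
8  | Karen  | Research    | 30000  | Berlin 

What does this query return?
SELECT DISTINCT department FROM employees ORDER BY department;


All 'department' values (row order): Engineering, Engineering, Design, Engineering, HR, HR, Engineering, Research
Removing duplicates leaves 4 unique value(s).

4 values:
Design
Engineering
HR
Research


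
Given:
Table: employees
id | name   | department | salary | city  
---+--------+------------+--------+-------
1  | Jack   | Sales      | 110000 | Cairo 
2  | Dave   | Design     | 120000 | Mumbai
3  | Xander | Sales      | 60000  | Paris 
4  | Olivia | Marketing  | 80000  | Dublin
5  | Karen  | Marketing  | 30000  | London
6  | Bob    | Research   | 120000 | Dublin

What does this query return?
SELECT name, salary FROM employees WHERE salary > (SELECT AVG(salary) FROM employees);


Subquery: AVG(salary) = 86666.67
Filtering: salary > 86666.67
  Jack (110000) -> MATCH
  Dave (120000) -> MATCH
  Bob (120000) -> MATCH


3 rows:
Jack, 110000
Dave, 120000
Bob, 120000


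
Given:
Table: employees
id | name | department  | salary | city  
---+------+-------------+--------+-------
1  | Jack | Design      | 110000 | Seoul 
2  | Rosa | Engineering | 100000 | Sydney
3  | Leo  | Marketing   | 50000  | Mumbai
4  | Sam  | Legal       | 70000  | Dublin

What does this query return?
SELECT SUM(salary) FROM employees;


SUM(salary) = 110000 + 100000 + 50000 + 70000 = 330000

330000


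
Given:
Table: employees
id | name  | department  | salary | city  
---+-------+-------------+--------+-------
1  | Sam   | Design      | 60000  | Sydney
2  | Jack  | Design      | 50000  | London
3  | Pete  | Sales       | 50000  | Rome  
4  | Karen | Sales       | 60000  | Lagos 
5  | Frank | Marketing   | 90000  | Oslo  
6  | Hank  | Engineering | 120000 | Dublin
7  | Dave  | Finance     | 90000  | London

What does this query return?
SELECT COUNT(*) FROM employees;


COUNT(*) counts all rows

7


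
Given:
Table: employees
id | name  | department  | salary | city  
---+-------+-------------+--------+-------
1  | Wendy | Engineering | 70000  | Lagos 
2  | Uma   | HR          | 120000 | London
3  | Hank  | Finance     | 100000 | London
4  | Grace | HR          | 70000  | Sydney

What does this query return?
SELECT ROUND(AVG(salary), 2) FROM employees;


SUM(salary) = 360000
COUNT = 4
ROUND(AVG, 2) = ROUND(360000 / 4, 2) = 90000.0

90000.0


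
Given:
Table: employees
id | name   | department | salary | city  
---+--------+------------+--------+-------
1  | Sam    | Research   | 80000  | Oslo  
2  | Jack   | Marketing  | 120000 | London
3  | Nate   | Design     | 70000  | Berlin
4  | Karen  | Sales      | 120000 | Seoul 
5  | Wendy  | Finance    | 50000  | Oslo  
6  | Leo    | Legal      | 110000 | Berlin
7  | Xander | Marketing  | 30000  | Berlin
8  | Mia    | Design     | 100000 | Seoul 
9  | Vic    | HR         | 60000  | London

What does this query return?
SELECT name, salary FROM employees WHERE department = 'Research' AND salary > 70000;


Filtering: department = 'Research' AND salary > 70000
Matching: 1 rows

1 rows:
Sam, 80000


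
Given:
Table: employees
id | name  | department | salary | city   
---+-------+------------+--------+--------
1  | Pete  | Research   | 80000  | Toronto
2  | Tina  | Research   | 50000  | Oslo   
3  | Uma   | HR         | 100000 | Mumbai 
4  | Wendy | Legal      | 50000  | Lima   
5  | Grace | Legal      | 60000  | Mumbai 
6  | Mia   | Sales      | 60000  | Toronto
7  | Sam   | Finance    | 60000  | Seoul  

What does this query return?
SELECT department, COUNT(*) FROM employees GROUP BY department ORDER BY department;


Assigning each row to its department group:
  Pete -> Research
  Tina -> Research
  Uma -> HR
  Wendy -> Legal
  Grace -> Legal
  Mia -> Sales
  Sam -> Finance


5 groups:
Finance, 1
HR, 1
Legal, 2
Research, 2
Sales, 1


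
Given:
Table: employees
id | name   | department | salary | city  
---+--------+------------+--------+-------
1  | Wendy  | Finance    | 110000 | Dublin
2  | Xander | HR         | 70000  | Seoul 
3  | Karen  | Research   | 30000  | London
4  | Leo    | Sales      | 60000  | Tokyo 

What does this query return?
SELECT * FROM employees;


SELECT * returns all 4 rows with all columns

4 rows:
1, Wendy, Finance, 110000, Dublin
2, Xander, HR, 70000, Seoul
3, Karen, Research, 30000, London
4, Leo, Sales, 60000, Tokyo


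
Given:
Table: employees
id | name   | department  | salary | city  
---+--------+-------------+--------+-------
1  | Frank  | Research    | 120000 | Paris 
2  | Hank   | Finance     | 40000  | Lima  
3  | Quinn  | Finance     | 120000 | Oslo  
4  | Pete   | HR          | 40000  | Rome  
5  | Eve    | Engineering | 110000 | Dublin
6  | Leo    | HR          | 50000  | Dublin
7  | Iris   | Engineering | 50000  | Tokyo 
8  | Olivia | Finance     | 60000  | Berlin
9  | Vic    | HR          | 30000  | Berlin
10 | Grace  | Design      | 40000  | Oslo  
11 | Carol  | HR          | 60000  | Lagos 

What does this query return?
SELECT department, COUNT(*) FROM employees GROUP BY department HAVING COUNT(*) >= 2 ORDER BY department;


Groups with count >= 2:
  Engineering: 2 -> PASS
  Finance: 3 -> PASS
  HR: 4 -> PASS
  Design: 1 -> filtered out
  Research: 1 -> filtered out


3 groups:
Engineering, 2
Finance, 3
HR, 4


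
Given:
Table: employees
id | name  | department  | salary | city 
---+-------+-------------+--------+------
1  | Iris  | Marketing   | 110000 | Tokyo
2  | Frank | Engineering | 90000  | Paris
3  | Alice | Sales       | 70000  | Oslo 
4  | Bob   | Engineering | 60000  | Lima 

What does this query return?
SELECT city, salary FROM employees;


Projecting columns: city, salary

4 rows:
Tokyo, 110000
Paris, 90000
Oslo, 70000
Lima, 60000


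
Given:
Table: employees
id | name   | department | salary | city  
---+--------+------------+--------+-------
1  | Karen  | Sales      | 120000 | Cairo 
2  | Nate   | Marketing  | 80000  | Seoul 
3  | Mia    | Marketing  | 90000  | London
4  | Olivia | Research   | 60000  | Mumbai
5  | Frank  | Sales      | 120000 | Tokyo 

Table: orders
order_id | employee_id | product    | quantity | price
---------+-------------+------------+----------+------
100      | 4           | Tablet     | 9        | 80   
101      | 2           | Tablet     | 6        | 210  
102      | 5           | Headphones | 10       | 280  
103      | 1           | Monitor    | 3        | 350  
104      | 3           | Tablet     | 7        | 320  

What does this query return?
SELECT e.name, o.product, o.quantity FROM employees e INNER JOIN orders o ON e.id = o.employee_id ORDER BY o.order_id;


Joining employees.id = orders.employee_id:
  employee Olivia (id=4) -> order Tablet
  employee Nate (id=2) -> order Tablet
  employee Frank (id=5) -> order Headphones
  employee Karen (id=1) -> order Monitor
  employee Mia (id=3) -> order Tablet


5 rows:
Olivia, Tablet, 9
Nate, Tablet, 6
Frank, Headphones, 10
Karen, Monitor, 3
Mia, Tablet, 7


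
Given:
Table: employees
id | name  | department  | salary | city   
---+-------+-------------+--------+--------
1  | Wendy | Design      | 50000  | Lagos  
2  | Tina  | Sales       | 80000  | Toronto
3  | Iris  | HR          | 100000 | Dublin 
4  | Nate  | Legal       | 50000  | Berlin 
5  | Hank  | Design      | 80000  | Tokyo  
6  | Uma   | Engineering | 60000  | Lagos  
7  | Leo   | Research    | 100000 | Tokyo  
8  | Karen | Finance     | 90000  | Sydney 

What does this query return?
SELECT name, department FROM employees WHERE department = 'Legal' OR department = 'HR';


Filtering: department = 'Legal' OR 'HR'
Matching: 2 rows

2 rows:
Iris, HR
Nate, Legal


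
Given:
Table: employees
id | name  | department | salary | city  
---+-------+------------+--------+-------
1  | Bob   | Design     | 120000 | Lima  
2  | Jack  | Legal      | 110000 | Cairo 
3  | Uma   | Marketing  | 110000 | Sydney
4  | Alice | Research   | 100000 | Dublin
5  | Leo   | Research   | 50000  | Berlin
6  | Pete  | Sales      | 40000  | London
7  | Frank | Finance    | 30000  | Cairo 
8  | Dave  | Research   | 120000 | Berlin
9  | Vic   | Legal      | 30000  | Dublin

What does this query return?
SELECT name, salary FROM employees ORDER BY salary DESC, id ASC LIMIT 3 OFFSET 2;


Sort by salary DESC (id ASC tiebreak), then skip 2 and take 3
Rows 3 through 5

3 rows:
Jack, 110000
Uma, 110000
Alice, 100000


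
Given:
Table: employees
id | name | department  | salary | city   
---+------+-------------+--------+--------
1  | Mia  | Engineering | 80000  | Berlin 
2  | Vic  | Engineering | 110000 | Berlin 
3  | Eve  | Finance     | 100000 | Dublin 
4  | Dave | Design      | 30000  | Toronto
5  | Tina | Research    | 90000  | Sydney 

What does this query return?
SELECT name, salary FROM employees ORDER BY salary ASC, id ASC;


Sorting by salary ASC, then id ASC for ties

5 rows:
Dave, 30000
Mia, 80000
Tina, 90000
Eve, 100000
Vic, 110000


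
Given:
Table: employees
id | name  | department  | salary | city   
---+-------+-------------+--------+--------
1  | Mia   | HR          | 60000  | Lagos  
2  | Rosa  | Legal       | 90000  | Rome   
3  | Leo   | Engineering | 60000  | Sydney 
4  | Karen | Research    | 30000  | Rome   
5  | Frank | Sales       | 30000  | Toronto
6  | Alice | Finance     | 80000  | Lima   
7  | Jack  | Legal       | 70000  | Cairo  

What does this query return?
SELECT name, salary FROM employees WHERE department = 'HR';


Filtering: department = 'HR'
Matching rows: 1

1 rows:
Mia, 60000


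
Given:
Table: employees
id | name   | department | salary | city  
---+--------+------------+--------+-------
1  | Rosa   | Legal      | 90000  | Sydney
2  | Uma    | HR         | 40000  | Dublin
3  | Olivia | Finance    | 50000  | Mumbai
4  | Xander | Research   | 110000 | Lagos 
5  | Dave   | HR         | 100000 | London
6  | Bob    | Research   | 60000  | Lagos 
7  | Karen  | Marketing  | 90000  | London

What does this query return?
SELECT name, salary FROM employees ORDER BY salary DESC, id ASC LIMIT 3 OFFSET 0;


Sort by salary DESC (id ASC tiebreak), then skip 0 and take 3
Rows 1 through 3

3 rows:
Xander, 110000
Dave, 100000
Rosa, 90000


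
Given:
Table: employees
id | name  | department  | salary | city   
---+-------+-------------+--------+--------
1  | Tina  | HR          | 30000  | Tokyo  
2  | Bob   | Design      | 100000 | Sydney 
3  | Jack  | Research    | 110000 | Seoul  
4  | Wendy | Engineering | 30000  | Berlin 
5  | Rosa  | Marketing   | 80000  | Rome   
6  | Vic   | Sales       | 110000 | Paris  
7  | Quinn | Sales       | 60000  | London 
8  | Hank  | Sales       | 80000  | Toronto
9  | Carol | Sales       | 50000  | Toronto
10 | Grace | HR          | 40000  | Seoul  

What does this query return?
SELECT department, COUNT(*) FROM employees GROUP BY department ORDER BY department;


Assigning each row to its department group:
  Tina -> HR
  Bob -> Design
  Jack -> Research
  Wendy -> Engineering
  Rosa -> Marketing
  Vic -> Sales
  Quinn -> Sales
  Hank -> Sales
  Carol -> Sales
  Grace -> HR


6 groups:
Design, 1
Engineering, 1
HR, 2
Marketing, 1
Research, 1
Sales, 4


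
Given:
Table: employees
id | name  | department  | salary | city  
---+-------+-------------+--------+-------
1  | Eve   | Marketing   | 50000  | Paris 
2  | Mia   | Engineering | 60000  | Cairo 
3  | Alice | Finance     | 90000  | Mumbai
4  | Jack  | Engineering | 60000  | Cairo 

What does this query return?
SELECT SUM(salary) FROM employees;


SUM(salary) = 50000 + 60000 + 90000 + 60000 = 260000

260000


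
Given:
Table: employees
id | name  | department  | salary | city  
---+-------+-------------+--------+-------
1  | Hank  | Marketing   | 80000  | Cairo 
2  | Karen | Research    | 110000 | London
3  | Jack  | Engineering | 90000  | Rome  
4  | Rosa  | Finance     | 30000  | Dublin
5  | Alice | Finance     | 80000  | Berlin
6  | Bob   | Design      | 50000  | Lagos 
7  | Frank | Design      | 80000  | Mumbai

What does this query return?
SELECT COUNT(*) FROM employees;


COUNT(*) counts all rows

7


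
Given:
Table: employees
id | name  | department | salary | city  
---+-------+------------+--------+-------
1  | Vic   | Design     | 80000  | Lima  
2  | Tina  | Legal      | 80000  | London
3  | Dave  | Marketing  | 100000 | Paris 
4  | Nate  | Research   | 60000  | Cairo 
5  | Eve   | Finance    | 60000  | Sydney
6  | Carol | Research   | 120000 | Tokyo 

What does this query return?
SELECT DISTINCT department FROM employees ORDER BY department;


All 'department' values (row order): Design, Legal, Marketing, Research, Finance, Research
Removing duplicates leaves 5 unique value(s).

5 values:
Design
Finance
Legal
Marketing
Research


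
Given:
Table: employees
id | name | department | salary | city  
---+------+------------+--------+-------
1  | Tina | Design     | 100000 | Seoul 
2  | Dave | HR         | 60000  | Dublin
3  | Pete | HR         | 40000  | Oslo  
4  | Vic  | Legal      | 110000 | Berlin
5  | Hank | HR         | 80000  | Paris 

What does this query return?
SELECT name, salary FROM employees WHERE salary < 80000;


Filtering: salary < 80000
Matching: 2 rows

2 rows:
Dave, 60000
Pete, 40000


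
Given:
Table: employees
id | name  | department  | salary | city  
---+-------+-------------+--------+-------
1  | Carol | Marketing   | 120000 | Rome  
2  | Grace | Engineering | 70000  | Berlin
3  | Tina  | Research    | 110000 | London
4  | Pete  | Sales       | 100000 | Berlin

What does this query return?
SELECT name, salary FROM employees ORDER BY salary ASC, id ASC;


Sorting by salary ASC, then id ASC for ties

4 rows:
Grace, 70000
Pete, 100000
Tina, 110000
Carol, 120000
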